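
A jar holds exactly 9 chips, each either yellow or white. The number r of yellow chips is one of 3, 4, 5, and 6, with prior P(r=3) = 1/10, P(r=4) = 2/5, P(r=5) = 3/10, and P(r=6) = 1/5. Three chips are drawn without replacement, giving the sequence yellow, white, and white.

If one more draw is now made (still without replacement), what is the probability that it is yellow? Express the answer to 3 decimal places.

0.559

The likelihood of the observed sequence under each hypothesis: P(data | r = 3) = (3/9)(6/8)(5/7) = 0.17857; P(data | r = 4) = (4/9)(5/8)(4/7) = 0.15873; P(data | r = 5) = (5/9)(4/8)(3/7) = 0.11905; P(data | r = 6) = (6/9)(3/8)(2/7) = 0.071429.
Weighting by the prior gives 1/10 · 0.17857 = 0.017857, 2/5 · 0.15873 = 0.063492, 3/10 · 0.11905 = 0.035714, 1/5 · 0.071429 = 0.014286; these sum to 0.13135.
Normalising, the posterior is P(r = 3 | data) = 0.13595, P(r = 4 | data) = 0.48338, P(r = 5 | data) = 0.2719, P(r = 6 | data) = 0.10876.
The predictive probability is P(yellow next | data) = (1/3)(0.13595) + (1/2)(0.48338) + (2/3)(0.2719) + (5/6)(0.10876) = 0.55891.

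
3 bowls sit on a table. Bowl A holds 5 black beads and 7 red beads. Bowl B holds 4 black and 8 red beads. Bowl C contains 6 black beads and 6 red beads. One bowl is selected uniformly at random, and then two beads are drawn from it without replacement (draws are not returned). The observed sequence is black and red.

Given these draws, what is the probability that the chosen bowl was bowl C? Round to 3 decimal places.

Compute the likelihood of the observed sequence for each case: P(data | bowl A) = (5/12)(7/11) = 35/132; P(data | bowl B) = (4/12)(8/11) = 8/33; P(data | bowl C) = (6/12)(6/11) = 3/11.
Weighting by the prior gives 1/3 · 35/132 = 35/396, 1/3 · 8/33 = 8/99, 1/3 · 3/11 = 1/11; with total 103/396.
Hence P(bowl C | data) = (1/11) / (103/396) = 36/103.

0.350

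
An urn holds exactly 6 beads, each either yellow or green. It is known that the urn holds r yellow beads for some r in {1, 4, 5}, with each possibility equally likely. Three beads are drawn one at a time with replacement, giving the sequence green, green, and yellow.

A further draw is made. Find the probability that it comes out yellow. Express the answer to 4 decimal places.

0.4130

Compute the likelihood of the observed sequence for each case: P(data | r = 1) = (5/6)(5/6)(1/6) = 25/216; P(data | r = 4) = (2/6)(2/6)(4/6) = 2/27; P(data | r = 5) = (1/6)(1/6)(5/6) = 5/216.
Weighting by the prior gives 1/3 · 25/216 = 25/648, 1/3 · 2/27 = 2/81, 1/3 · 5/216 = 5/648; with total 23/324.
The posterior is then P(r = 1 | data) = 25/46, P(r = 4 | data) = 8/23, P(r = 5 | data) = 5/46.
So P(yellow next | data) = Σ P(yellow next | H) P(H | data) = (1/6)(25/46) + (2/3)(8/23) + (5/6)(5/46) = 19/46.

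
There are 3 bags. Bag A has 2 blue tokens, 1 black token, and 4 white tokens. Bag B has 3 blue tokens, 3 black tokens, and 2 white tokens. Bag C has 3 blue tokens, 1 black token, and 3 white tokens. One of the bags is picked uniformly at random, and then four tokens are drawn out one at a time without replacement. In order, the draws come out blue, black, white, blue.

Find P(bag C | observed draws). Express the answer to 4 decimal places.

Compute the likelihood of the observed sequence for each case: P(data | bag A) = (2/7)(1/6)(4/5)(1/4) = 1/105; P(data | bag B) = (3/8)(3/7)(2/6)(2/5) = 3/140; P(data | bag C) = (3/7)(1/6)(3/5)(2/4) = 3/140.
The prior-weighted likelihoods are 1/3 · 1/105 = 1/315, 1/3 · 3/140 = 1/140, 1/3 · 3/140 = 1/140; summing to 11/630.
By Bayes' rule, P(bag C | data) = (1/140) / (11/630) = 9/22.

0.4091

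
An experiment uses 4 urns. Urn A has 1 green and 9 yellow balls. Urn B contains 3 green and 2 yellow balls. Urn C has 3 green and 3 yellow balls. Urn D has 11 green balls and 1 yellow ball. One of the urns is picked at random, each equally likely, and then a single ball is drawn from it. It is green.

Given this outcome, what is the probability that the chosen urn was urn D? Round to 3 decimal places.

The likelihood of this draw under each hypothesis: P(data | urn A) = (1/10) = 1/10; P(data | urn B) = (3/5) = 3/5; P(data | urn C) = (3/6) = 1/2; P(data | urn D) = (11/12) = 11/12.
Weighting by the prior gives 1/4 · 1/10 = 1/40, 1/4 · 3/5 = 3/20, 1/4 · 1/2 = 1/8, 1/4 · 11/12 = 11/48; summing to 127/240.
So P(urn D | data) = (11/48) / (127/240) = 55/127.

0.433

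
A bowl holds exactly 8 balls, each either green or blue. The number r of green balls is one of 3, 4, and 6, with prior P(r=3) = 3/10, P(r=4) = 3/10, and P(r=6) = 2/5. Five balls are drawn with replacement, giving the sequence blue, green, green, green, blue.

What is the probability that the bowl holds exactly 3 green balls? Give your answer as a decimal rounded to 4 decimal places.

Under each hypothesis, the probability of the observed sequence is: P(data | r = 3) = (5/8)(3/8)(3/8)(3/8)(5/8) = 0.020599; P(data | r = 4) = (4/8)(4/8)(4/8)(4/8)(4/8) = 0.03125; P(data | r = 6) = (2/8)(6/8)(6/8)(6/8)(2/8) = 0.026367.
Multiplying each by its prior: 3/10 · 0.020599 = 0.0061798, 3/10 · 0.03125 = 0.009375, 2/5 · 0.026367 = 0.010547; summing to 0.026102.
Hence P(r = 3 | data) = (0.0061798) / (0.026102) = 0.23676.

0.2368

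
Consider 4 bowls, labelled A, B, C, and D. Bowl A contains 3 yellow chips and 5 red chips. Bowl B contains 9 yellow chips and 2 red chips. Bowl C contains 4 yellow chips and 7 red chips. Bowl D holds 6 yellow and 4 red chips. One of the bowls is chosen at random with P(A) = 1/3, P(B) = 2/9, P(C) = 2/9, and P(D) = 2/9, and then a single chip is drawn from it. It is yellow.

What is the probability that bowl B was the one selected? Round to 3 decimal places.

Under each hypothesis, the probability of this draw is: P(data | bowl A) = (3/8) = 0.375; P(data | bowl B) = (9/11) = 0.81818; P(data | bowl C) = (4/11) = 0.36364; P(data | bowl D) = (6/10) = 0.6.
The prior-weighted likelihoods are 1/3 · 0.375 = 0.125, 2/9 · 0.81818 = 0.18182, 2/9 · 0.36364 = 0.080808, 2/9 · 0.6 = 0.13333; summing to 0.52096.
So P(bowl B | data) = (0.18182) / (0.52096) = 0.34901.

0.349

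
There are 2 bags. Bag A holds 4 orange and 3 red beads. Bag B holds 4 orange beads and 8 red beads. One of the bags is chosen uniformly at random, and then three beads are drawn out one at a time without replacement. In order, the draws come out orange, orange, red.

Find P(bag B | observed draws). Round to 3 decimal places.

0.298

Under each hypothesis, the probability of the observed sequence is: P(data | bag A) = (4/7)(3/6)(3/5) = 6/35; P(data | bag B) = (4/12)(3/11)(8/10) = 4/55.
Multiplying each by its prior: 1/2 · 6/35 = 3/35, 1/2 · 4/55 = 2/55; summing to 47/385.
Hence P(bag B | data) = (2/55) / (47/385) = 14/47.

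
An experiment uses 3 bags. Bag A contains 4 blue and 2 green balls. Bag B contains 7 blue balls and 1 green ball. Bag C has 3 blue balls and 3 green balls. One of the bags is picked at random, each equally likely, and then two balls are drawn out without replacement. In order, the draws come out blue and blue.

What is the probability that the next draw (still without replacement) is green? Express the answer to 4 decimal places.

Under each hypothesis, the probability of the observed sequence is: P(data | bag A) = (4/6)(3/5) = 2/5; P(data | bag B) = (7/8)(6/7) = 3/4; P(data | bag C) = (3/6)(2/5) = 1/5.
Weighting by the prior gives 1/3 · 2/5 = 2/15, 1/3 · 3/4 = 1/4, 1/3 · 1/5 = 1/15; these sum to 9/20.
Dividing through by the total gives posterior P(bag A | data) = 8/27, P(bag B | data) = 5/9, P(bag C | data) = 4/27.
Averaging over the posterior, P(green next | data) = (1/2)(8/27) + (1/6)(5/9) + (3/4)(4/27) = 19/54.

0.3519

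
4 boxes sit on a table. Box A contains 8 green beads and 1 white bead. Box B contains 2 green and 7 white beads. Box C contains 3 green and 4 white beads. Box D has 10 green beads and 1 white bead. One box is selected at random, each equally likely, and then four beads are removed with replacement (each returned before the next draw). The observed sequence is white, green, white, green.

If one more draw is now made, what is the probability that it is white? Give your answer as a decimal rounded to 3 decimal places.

0.556

The likelihood of the observed sequence under each hypothesis: P(data | box A) = (1/9)(8/9)(1/9)(8/9) = 0.0097546; P(data | box B) = (7/9)(2/9)(7/9)(2/9) = 0.029873; P(data | box C) = (4/7)(3/7)(4/7)(3/7) = 0.059975; P(data | box D) = (1/11)(10/11)(1/11)(10/11) = 0.0068301.
Multiplying each by its prior: 1/4 · 0.0097546 = 0.0024387, 1/4 · 0.029873 = 0.0074684, 1/4 · 0.059975 = 0.014994, 1/4 · 0.0068301 = 0.0017075; these sum to 0.026608.
Dividing through by the total gives posterior P(box A | data) = 0.09165, P(box B | data) = 0.28068, P(box C | data) = 0.5635, P(box D | data) = 0.064173.
So P(white next | data) = Σ P(white next | H) P(H | data) = (1/9)(0.09165) + (7/9)(0.28068) + (4/7)(0.5635) + (1/11)(0.064173) = 0.55632.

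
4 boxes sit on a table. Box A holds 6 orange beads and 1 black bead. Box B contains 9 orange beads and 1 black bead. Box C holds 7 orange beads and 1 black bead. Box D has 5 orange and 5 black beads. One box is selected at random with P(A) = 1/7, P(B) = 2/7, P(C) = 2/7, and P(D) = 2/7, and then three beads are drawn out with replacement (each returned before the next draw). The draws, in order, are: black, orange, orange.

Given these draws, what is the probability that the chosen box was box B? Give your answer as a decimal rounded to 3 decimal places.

0.229

For each hypothesis, P(data | H) works out to: P(data | box A) = (1/7)(6/7)(6/7) = 0.10496; P(data | box B) = (1/10)(9/10)(9/10) = 0.081; P(data | box C) = (1/8)(7/8)(7/8) = 0.095703; P(data | box D) = (5/10)(5/10)(5/10) = 0.125.
The prior-weighted likelihoods are 1/7 · 0.10496 = 0.014994, 2/7 · 0.081 = 0.023143, 2/7 · 0.095703 = 0.027344, 2/7 · 0.125 = 0.035714; these sum to 0.10119.
Therefore the posterior P(box B | data) = (0.023143) / (0.10119) = 0.2287.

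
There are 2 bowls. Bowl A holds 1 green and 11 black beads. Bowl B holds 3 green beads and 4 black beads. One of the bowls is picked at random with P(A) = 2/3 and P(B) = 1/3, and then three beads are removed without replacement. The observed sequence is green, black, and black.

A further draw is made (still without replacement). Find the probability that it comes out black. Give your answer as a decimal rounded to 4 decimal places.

Compute the likelihood of the observed sequence for each case: P(data | bowl A) = (1/12)(11/11)(10/10) = 1/12; P(data | bowl B) = (3/7)(4/6)(3/5) = 6/35.
Weighting by the prior gives 2/3 · 1/12 = 1/18, 1/3 · 6/35 = 2/35; these sum to 71/630.
The posterior is then P(bowl A | data) = 35/71, P(bowl B | data) = 36/71.
The predictive probability is P(black next | data) = (1)(35/71) + (1/2)(36/71) = 53/71.

0.7465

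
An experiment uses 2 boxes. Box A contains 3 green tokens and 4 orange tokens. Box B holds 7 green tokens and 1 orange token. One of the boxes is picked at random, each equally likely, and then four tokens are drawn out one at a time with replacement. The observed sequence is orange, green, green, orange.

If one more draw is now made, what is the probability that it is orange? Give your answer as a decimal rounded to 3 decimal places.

Under each hypothesis, the probability of the observed sequence is: P(data | box A) = (4/7)(3/7)(3/7)(4/7) = 0.059975; P(data | box B) = (1/8)(7/8)(7/8)(1/8) = 0.011963.
Multiplying each by its prior: 1/2 · 0.059975 = 0.029988, 1/2 · 0.011963 = 0.0059814; with total 0.035969.
The posterior is then P(box A | data) = 0.83371, P(box B | data) = 0.16629.
Averaging over the posterior, P(orange next | data) = (4/7)(0.83371) + (1/8)(0.16629) = 0.49719.

0.497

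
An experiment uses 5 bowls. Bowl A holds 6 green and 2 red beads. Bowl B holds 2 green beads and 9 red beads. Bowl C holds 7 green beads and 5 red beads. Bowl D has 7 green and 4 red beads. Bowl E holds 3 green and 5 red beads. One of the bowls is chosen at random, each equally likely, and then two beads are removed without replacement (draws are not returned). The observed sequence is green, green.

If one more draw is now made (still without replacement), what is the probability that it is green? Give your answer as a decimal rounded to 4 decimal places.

Under each hypothesis, the probability of the observed sequence is: P(data | bowl A) = (6/8)(5/7) = 0.53571; P(data | bowl B) = (2/11)(1/10) = 0.018182; P(data | bowl C) = (7/12)(6/11) = 0.31818; P(data | bowl D) = (7/11)(6/10) = 0.38182; P(data | bowl E) = (3/8)(2/7) = 0.10714.
The prior-weighted likelihoods are 1/5 · 0.53571 = 0.10714, 1/5 · 0.018182 = 0.0036364, 1/5 · 0.31818 = 0.063636, 1/5 · 0.38182 = 0.076364, 1/5 · 0.10714 = 0.021429; these sum to 0.27221.
Dividing through by the total gives posterior P(bowl A | data) = 0.39361, P(bowl B | data) = 0.013359, P(bowl C | data) = 0.23378, P(bowl D | data) = 0.28053, P(bowl E | data) = 0.078721.
Averaging over the posterior, P(green next | data) = (2/3)(0.39361) + (0)(0.013359) + (1/2)(0.23378) + (5/9)(0.28053) + (1/6)(0.078721) = 0.54827.

0.5483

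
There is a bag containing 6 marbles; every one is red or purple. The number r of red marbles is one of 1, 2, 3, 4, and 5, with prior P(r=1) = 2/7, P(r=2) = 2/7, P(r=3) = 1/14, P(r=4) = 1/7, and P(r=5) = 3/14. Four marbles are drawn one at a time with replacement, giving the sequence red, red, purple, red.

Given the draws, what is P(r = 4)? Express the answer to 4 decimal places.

0.2977

The likelihood of the observed sequence under each hypothesis: P(data | r = 1) = (1/6)(1/6)(5/6)(1/6) = 0.003858; P(data | r = 2) = (2/6)(2/6)(4/6)(2/6) = 0.024691; P(data | r = 3) = (3/6)(3/6)(3/6)(3/6) = 0.0625; P(data | r = 4) = (4/6)(4/6)(2/6)(4/6) = 0.098765; P(data | r = 5) = (5/6)(5/6)(1/6)(5/6) = 0.096451.
Weighting by the prior gives 2/7 · 0.003858 = 0.0011023, 2/7 · 0.024691 = 0.0070547, 1/14 · 0.0625 = 0.0044643, 1/7 · 0.098765 = 0.014109, 3/14 · 0.096451 = 0.020668; with total 0.047399.
Therefore the posterior P(r = 4 | data) = (0.014109) / (0.047399) = 0.29767.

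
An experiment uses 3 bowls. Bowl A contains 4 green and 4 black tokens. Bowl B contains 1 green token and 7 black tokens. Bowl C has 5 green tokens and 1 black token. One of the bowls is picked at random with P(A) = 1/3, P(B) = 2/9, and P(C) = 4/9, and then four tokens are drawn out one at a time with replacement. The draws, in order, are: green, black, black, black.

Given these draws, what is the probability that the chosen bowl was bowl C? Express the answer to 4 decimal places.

0.0417

The likelihood of the observed sequence under each hypothesis: P(data | bowl A) = (4/8)(4/8)(4/8)(4/8) = 0.0625; P(data | bowl B) = (1/8)(7/8)(7/8)(7/8) = 0.08374; P(data | bowl C) = (5/6)(1/6)(1/6)(1/6) = 0.003858.
Multiplying each by its prior: 1/3 · 0.0625 = 0.020833, 2/9 · 0.08374 = 0.018609, 4/9 · 0.003858 = 0.0017147; with total 0.041157.
By Bayes' rule, P(bowl C | data) = (0.0017147) / (0.041157) = 0.041662.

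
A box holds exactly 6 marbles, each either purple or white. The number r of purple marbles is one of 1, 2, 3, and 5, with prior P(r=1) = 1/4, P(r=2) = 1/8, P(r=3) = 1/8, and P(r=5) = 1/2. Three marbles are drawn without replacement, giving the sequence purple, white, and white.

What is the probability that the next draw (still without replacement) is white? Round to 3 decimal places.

0.756

The likelihood of the observed sequence under each hypothesis: P(data | r = 1) = (1/6)(5/5)(4/4) = 1/6; P(data | r = 2) = (2/6)(4/5)(3/4) = 1/5; P(data | r = 3) = (3/6)(3/5)(2/4) = 3/20; P(data | r = 5) = (5/6)(1/5)(0/4) = 0.
The prior-weighted likelihoods are 1/4 · 1/6 = 1/24, 1/8 · 1/5 = 1/40, 1/8 · 3/20 = 3/160, 1/2 · 0 = 0; summing to 41/480.
Normalising, the posterior is P(r = 1 | data) = 20/41, P(r = 2 | data) = 12/41, P(r = 3 | data) = 9/41, P(r = 5 | data) = 0.
Averaging over the posterior, P(white next | data) = (1)(20/41) + (2/3)(12/41) + (1/3)(9/41) = 31/41.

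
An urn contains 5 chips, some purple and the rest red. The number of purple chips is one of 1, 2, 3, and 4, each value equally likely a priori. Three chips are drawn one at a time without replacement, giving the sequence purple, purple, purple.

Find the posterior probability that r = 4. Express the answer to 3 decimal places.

The likelihood of the observed sequence under each hypothesis: P(data | r = 1) = (1/5)(0/4) = 0; P(data | r = 2) = (2/5)(1/4)(0/3) = 0; P(data | r = 3) = (3/5)(2/4)(1/3) = 1/10; P(data | r = 4) = (4/5)(3/4)(2/3) = 2/5.
Multiplying each by its prior: 1/4 · 0 = 0, 1/4 · 0 = 0, 1/4 · 1/10 = 1/40, 1/4 · 2/5 = 1/10; these sum to 1/8.
Hence P(r = 4 | data) = (1/10) / (1/8) = 4/5.

0.800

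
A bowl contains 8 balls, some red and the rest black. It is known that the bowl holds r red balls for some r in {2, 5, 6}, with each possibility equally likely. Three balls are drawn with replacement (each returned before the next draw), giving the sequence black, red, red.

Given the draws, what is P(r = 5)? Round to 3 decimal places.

The likelihood of the observed sequence under each hypothesis: P(data | r = 2) = (6/8)(2/8)(2/8) = 3/64; P(data | r = 5) = (3/8)(5/8)(5/8) = 75/512; P(data | r = 6) = (2/8)(6/8)(6/8) = 9/64.
Weighting by the prior gives 1/3 · 3/64 = 1/64, 1/3 · 75/512 = 25/512, 1/3 · 9/64 = 3/64; with total 57/512.
So P(r = 5 | data) = (25/512) / (57/512) = 25/57.

0.439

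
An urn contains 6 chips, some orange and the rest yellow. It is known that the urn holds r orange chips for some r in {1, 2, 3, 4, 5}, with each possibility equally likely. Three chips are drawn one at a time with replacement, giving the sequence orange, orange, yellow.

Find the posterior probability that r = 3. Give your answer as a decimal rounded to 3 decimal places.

0.257

Under each hypothesis, the probability of the observed sequence is: P(data | r = 1) = (1/6)(1/6)(5/6) = 5/216; P(data | r = 2) = (2/6)(2/6)(4/6) = 2/27; P(data | r = 3) = (3/6)(3/6)(3/6) = 1/8; P(data | r = 4) = (4/6)(4/6)(2/6) = 4/27; P(data | r = 5) = (5/6)(5/6)(1/6) = 25/216.
Weighting by the prior gives 1/5 · 5/216 = 1/216, 1/5 · 2/27 = 2/135, 1/5 · 1/8 = 1/40, 1/5 · 4/27 = 4/135, 1/5 · 25/216 = 5/216; with total 7/72.
Hence P(r = 3 | data) = (1/40) / (7/72) = 9/35.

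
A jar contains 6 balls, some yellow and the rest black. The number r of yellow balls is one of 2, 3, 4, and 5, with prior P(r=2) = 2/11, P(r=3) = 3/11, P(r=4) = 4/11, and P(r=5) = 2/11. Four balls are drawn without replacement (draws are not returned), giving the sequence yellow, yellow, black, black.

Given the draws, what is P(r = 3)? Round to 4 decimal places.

For each hypothesis, P(data | H) works out to: P(data | r = 2) = (2/6)(1/5)(4/4)(3/3) = 1/15; P(data | r = 3) = (3/6)(2/5)(3/4)(2/3) = 1/10; P(data | r = 4) = (4/6)(3/5)(2/4)(1/3) = 1/15; P(data | r = 5) = (5/6)(4/5)(1/4)(0/3) = 0.
Weighting by the prior gives 2/11 · 1/15 = 2/165, 3/11 · 1/10 = 3/110, 4/11 · 1/15 = 4/165, 2/11 · 0 = 0; summing to 7/110.
By Bayes' rule, P(r = 3 | data) = (3/110) / (7/110) = 3/7.

0.4286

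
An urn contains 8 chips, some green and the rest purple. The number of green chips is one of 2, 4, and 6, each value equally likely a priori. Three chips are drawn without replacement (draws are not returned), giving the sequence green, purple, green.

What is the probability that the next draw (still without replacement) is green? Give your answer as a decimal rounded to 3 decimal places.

0.560

The likelihood of the observed sequence under each hypothesis: P(data | r = 2) = (2/8)(6/7)(1/6) = 1/28; P(data | r = 4) = (4/8)(4/7)(3/6) = 1/7; P(data | r = 6) = (6/8)(2/7)(5/6) = 5/28.
The prior-weighted likelihoods are 1/3 · 1/28 = 1/84, 1/3 · 1/7 = 1/21, 1/3 · 5/28 = 5/84; these sum to 5/42.
Normalising, the posterior is P(r = 2 | data) = 1/10, P(r = 4 | data) = 2/5, P(r = 6 | data) = 1/2.
Averaging over the posterior, P(green next | data) = (0)(1/10) + (2/5)(2/5) + (4/5)(1/2) = 14/25.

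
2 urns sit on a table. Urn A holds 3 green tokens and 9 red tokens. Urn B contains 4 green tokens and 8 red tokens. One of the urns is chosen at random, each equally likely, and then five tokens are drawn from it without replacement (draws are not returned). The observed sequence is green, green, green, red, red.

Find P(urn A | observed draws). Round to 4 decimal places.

0.2432

Under each hypothesis, the probability of the observed sequence is: P(data | urn A) = (3/12)(2/11)(1/10)(9/9)(8/8) = 0.0045455; P(data | urn B) = (4/12)(3/11)(2/10)(8/9)(7/8) = 0.014141.
Weighting by the prior gives 1/2 · 0.0045455 = 0.0022727, 1/2 · 0.014141 = 0.0070707; with total 0.0093434.
Therefore the posterior P(urn A | data) = (0.0022727) / (0.0093434) = 0.24324.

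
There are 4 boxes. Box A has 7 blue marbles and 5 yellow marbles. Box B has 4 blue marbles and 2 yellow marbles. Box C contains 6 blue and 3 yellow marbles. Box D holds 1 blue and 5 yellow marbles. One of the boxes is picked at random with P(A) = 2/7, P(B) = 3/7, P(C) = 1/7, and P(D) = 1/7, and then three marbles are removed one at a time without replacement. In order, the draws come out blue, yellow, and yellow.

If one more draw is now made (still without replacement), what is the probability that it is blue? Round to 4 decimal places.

Under each hypothesis, the probability of the observed sequence is: P(data | box A) = (7/12)(5/11)(4/10) = 0.10606; P(data | box B) = (4/6)(2/5)(1/4) = 0.066667; P(data | box C) = (6/9)(3/8)(2/7) = 0.071429; P(data | box D) = (1/6)(5/5)(4/4) = 0.16667.
Multiplying each by its prior: 2/7 · 0.10606 = 0.030303, 3/7 · 0.066667 = 0.028571, 1/7 · 0.071429 = 0.010204, 1/7 · 0.16667 = 0.02381; with total 0.092888.
The posterior is then P(box A | data) = 0.32623, P(box B | data) = 0.30759, P(box C | data) = 0.10985, P(box D | data) = 0.25632.
Averaging over the posterior, P(blue next | data) = (2/3)(0.32623) + (1)(0.30759) + (5/6)(0.10985) + (0)(0.25632) = 0.61662.

0.6166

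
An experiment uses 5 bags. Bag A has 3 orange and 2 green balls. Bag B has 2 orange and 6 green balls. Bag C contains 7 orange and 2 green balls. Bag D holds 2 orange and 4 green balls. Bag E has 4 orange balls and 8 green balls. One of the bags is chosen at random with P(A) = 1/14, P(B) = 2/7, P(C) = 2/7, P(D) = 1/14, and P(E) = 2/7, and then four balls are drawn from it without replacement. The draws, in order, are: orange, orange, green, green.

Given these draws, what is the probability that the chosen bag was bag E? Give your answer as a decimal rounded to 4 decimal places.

0.3498

For each hypothesis, P(data | H) works out to: P(data | bag A) = (3/5)(2/4)(2/3)(1/2) = 0.1; P(data | bag B) = (2/8)(1/7)(6/6)(5/5) = 0.035714; P(data | bag C) = (7/9)(6/8)(2/7)(1/6) = 0.027778; P(data | bag D) = (2/6)(1/5)(4/4)(3/3) = 0.066667; P(data | bag E) = (4/12)(3/11)(8/10)(7/9) = 0.056566.
Weighting by the prior gives 1/14 · 0.1 = 0.0071429, 2/7 · 0.035714 = 0.010204, 2/7 · 0.027778 = 0.0079365, 1/14 · 0.066667 = 0.0047619, 2/7 · 0.056566 = 0.016162; these sum to 0.046207.
Therefore the posterior P(bag E | data) = (0.016162) / (0.046207) = 0.34977.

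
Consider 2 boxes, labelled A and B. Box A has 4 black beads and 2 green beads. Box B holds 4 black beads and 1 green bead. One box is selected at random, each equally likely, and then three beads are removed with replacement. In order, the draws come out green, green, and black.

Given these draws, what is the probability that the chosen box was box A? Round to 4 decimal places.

0.6983

Under each hypothesis, the probability of the observed sequence is: P(data | box A) = (2/6)(2/6)(4/6) = 0.074074; P(data | box B) = (1/5)(1/5)(4/5) = 0.032.
Weighting by the prior gives 1/2 · 0.074074 = 0.037037, 1/2 · 0.032 = 0.016; these sum to 0.053037.
By Bayes' rule, P(box A | data) = (0.037037) / (0.053037) = 0.69832.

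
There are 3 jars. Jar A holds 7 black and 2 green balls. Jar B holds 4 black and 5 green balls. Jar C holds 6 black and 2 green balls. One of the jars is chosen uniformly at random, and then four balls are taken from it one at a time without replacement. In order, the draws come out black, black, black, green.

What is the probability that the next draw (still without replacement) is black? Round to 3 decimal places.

0.704

Compute the likelihood of the observed sequence for each case: P(data | jar A) = (7/9)(6/8)(5/7)(2/6) = 5/36; P(data | jar B) = (4/9)(3/8)(2/7)(5/6) = 5/126; P(data | jar C) = (6/8)(5/7)(4/6)(2/5) = 1/7.
Weighting by the prior gives 1/3 · 5/36 = 5/108, 1/3 · 5/126 = 5/378, 1/3 · 1/7 = 1/21; summing to 3/28.
The posterior is then P(jar A | data) = 35/81, P(jar B | data) = 10/81, P(jar C | data) = 4/9.
The predictive probability is P(black next | data) = (4/5)(35/81) + (1/5)(10/81) + (3/4)(4/9) = 19/27.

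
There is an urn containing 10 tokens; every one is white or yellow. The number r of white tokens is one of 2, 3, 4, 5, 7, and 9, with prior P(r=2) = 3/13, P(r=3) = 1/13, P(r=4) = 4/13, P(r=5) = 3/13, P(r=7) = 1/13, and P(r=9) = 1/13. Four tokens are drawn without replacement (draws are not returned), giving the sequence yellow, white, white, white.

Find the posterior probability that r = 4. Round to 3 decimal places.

Compute the likelihood of the observed sequence for each case: P(data | r = 2) = (8/10)(2/9)(1/8)(0/7) = 0; P(data | r = 3) = (7/10)(3/9)(2/8)(1/7) = 0.0083333; P(data | r = 4) = (6/10)(4/9)(3/8)(2/7) = 0.028571; P(data | r = 5) = (5/10)(5/9)(4/8)(3/7) = 0.059524; P(data | r = 7) = (3/10)(7/9)(6/8)(5/7) = 0.125; P(data | r = 9) = (1/10)(9/9)(8/8)(7/7) = 0.1.
The prior-weighted likelihoods are 3/13 · 0 = 0, 1/13 · 0.0083333 = 0.00064103, 4/13 · 0.028571 = 0.0087912, 3/13 · 0.059524 = 0.013736, 1/13 · 0.125 = 0.0096154, 1/13 · 0.1 = 0.0076923; summing to 0.040476.
Therefore the posterior P(r = 4 | data) = (0.0087912) / (0.040476) = 0.21719.

0.217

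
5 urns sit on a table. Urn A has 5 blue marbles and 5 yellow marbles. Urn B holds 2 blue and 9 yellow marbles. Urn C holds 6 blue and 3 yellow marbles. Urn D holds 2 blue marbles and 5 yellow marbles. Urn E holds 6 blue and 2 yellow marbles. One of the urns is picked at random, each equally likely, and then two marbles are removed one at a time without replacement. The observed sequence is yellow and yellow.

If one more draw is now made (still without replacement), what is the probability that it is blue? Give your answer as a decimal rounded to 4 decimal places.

0.3954

The likelihood of the observed sequence under each hypothesis: P(data | urn A) = (5/10)(4/9) = 0.22222; P(data | urn B) = (9/11)(8/10) = 0.65455; P(data | urn C) = (3/9)(2/8) = 0.083333; P(data | urn D) = (5/7)(4/6) = 0.47619; P(data | urn E) = (2/8)(1/7) = 0.035714.
The prior-weighted likelihoods are 1/5 · 0.22222 = 0.044444, 1/5 · 0.65455 = 0.13091, 1/5 · 0.083333 = 0.016667, 1/5 · 0.47619 = 0.095238, 1/5 · 0.035714 = 0.0071429; these sum to 0.2944.
Dividing through by the total gives posterior P(urn A | data) = 0.15097, P(urn B | data) = 0.44466, P(urn C | data) = 0.056612, P(urn D | data) = 0.3235, P(urn E | data) = 0.024262.
So P(blue next | data) = Σ P(blue next | H) P(H | data) = (5/8)(0.15097) + (2/9)(0.44466) + (6/7)(0.056612) + (2/5)(0.3235) + (1)(0.024262) = 0.39535.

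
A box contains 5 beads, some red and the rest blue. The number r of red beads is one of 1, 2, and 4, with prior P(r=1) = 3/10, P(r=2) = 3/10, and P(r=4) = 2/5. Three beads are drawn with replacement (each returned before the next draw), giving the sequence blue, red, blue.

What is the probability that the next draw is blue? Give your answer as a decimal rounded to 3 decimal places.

0.627

Compute the likelihood of the observed sequence for each case: P(data | r = 1) = (4/5)(1/5)(4/5) = 16/125; P(data | r = 2) = (3/5)(2/5)(3/5) = 18/125; P(data | r = 4) = (1/5)(4/5)(1/5) = 4/125.
Multiplying each by its prior: 3/10 · 16/125 = 24/625, 3/10 · 18/125 = 27/625, 2/5 · 4/125 = 8/625; with total 59/625.
Dividing through by the total gives posterior P(r = 1 | data) = 24/59, P(r = 2 | data) = 27/59, P(r = 4 | data) = 8/59.
So P(blue next | data) = Σ P(blue next | H) P(H | data) = (4/5)(24/59) + (3/5)(27/59) + (1/5)(8/59) = 37/59.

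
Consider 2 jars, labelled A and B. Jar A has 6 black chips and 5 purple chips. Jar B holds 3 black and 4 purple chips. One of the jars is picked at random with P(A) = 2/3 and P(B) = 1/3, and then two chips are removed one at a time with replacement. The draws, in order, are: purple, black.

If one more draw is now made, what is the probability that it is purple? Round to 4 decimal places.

For each hypothesis, P(data | H) works out to: P(data | jar A) = (5/11)(6/11) = 0.24793; P(data | jar B) = (4/7)(3/7) = 0.2449.
The prior-weighted likelihoods are 2/3 · 0.24793 = 0.16529, 1/3 · 0.2449 = 0.081633; summing to 0.24692.
The posterior is then P(jar A | data) = 0.6694, P(jar B | data) = 0.3306.
The predictive probability is P(purple next | data) = (5/11)(0.6694) + (4/7)(0.3306) = 0.49319.

0.4932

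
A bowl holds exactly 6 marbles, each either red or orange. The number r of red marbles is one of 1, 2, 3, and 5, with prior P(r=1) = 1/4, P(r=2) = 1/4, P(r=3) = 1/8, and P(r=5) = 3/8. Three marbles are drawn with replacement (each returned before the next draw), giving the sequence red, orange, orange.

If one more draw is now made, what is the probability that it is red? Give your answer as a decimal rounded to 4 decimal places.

0.3568

Compute the likelihood of the observed sequence for each case: P(data | r = 1) = (1/6)(5/6)(5/6) = 25/216; P(data | r = 2) = (2/6)(4/6)(4/6) = 4/27; P(data | r = 3) = (3/6)(3/6)(3/6) = 1/8; P(data | r = 5) = (5/6)(1/6)(1/6) = 5/216.
Multiplying each by its prior: 1/4 · 25/216 = 25/864, 1/4 · 4/27 = 1/27, 1/8 · 1/8 = 1/64, 3/8 · 5/216 = 5/576; these sum to 13/144.
Normalising, the posterior is P(r = 1 | data) = 25/78, P(r = 2 | data) = 16/39, P(r = 3 | data) = 9/52, P(r = 5 | data) = 5/52.
The predictive probability is P(red next | data) = (1/6)(25/78) + (1/3)(16/39) + (1/2)(9/52) + (5/6)(5/52) = 167/468.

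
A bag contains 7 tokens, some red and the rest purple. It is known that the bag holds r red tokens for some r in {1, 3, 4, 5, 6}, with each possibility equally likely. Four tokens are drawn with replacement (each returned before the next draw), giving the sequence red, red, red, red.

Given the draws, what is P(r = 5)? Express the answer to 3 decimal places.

0.277

Compute the likelihood of the observed sequence for each case: P(data | r = 1) = (1/7)(1/7)(1/7)(1/7) = 0.00041649; P(data | r = 3) = (3/7)(3/7)(3/7)(3/7) = 0.033736; P(data | r = 4) = (4/7)(4/7)(4/7)(4/7) = 0.10662; P(data | r = 5) = (5/7)(5/7)(5/7)(5/7) = 0.26031; P(data | r = 6) = (6/7)(6/7)(6/7)(6/7) = 0.53978.
Multiplying each by its prior: 1/5 · 0.00041649 = 8.3299e-05, 1/5 · 0.033736 = 0.0067472, 1/5 · 0.10662 = 0.021324, 1/5 · 0.26031 = 0.052062, 1/5 · 0.53978 = 0.10796; with total 0.18817.
By Bayes' rule, P(r = 5 | data) = (0.052062) / (0.18817) = 0.27667.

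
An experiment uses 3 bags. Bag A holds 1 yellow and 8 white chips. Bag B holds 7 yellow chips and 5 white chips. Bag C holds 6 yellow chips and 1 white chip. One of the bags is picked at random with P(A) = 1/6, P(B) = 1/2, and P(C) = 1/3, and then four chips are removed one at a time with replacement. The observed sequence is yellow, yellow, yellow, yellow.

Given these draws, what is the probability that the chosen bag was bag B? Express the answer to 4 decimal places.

Under each hypothesis, the probability of the observed sequence is: P(data | bag A) = (1/9)(1/9)(1/9)(1/9) = 0.00015242; P(data | bag B) = (7/12)(7/12)(7/12)(7/12) = 0.11579; P(data | bag C) = (6/7)(6/7)(6/7)(6/7) = 0.53978.
The prior-weighted likelihoods are 1/6 · 0.00015242 = 2.5403e-05, 1/2 · 0.11579 = 0.057894, 1/3 · 0.53978 = 0.17993; summing to 0.23784.
By Bayes' rule, P(bag B | data) = (0.057894) / (0.23784) = 0.24341.

0.2434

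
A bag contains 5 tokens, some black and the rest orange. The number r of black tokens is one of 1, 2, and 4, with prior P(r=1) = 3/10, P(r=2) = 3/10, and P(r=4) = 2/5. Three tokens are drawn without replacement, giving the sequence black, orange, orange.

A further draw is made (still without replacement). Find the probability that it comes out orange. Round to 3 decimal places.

0.750

The likelihood of the observed sequence under each hypothesis: P(data | r = 1) = (1/5)(4/4)(3/3) = 1/5; P(data | r = 2) = (2/5)(3/4)(2/3) = 1/5; P(data | r = 4) = (4/5)(1/4)(0/3) = 0.
Multiplying each by its prior: 3/10 · 1/5 = 3/50, 3/10 · 1/5 = 3/50, 2/5 · 0 = 0; summing to 3/25.
Dividing through by the total gives posterior P(r = 1 | data) = 1/2, P(r = 2 | data) = 1/2, P(r = 4 | data) = 0.
Averaging over the posterior, P(orange next | data) = (1)(1/2) + (1/2)(1/2) = 3/4.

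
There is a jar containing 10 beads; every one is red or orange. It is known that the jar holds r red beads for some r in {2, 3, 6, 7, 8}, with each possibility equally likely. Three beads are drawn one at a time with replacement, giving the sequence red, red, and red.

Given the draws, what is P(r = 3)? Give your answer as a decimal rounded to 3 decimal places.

For each hypothesis, P(data | H) works out to: P(data | r = 2) = (2/10)(2/10)(2/10) = 0.008; P(data | r = 3) = (3/10)(3/10)(3/10) = 0.027; P(data | r = 6) = (6/10)(6/10)(6/10) = 0.216; P(data | r = 7) = (7/10)(7/10)(7/10) = 0.343; P(data | r = 8) = (8/10)(8/10)(8/10) = 0.512.
Weighting by the prior gives 1/5 · 0.008 = 0.0016, 1/5 · 0.027 = 0.0054, 1/5 · 0.216 = 0.0432, 1/5 · 0.343 = 0.0686, 1/5 · 0.512 = 0.1024; with total 0.2212.
Hence P(r = 3 | data) = (0.0054) / (0.2212) = 0.024412.

0.024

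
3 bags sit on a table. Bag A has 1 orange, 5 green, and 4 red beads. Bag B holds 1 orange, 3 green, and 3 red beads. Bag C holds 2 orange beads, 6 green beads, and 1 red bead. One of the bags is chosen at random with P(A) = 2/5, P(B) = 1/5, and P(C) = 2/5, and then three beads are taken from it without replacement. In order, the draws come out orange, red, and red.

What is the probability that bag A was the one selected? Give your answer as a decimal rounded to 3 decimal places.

0.538

The likelihood of the observed sequence under each hypothesis: P(data | bag A) = (1/10)(4/9)(3/8) = 0.016667; P(data | bag B) = (1/7)(3/6)(2/5) = 0.028571; P(data | bag C) = (2/9)(1/8)(0/7) = 0.
Weighting by the prior gives 2/5 · 0.016667 = 0.0066667, 1/5 · 0.028571 = 0.0057143, 2/5 · 0 = 0; with total 0.012381.
Hence P(bag A | data) = (0.0066667) / (0.012381) = 0.53846.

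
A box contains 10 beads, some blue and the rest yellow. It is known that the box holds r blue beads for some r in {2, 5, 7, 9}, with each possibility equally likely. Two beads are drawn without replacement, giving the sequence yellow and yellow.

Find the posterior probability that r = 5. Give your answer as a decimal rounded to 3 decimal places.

Compute the likelihood of the observed sequence for each case: P(data | r = 2) = (8/10)(7/9) = 28/45; P(data | r = 5) = (5/10)(4/9) = 2/9; P(data | r = 7) = (3/10)(2/9) = 1/15; P(data | r = 9) = (1/10)(0/9) = 0.
Multiplying each by its prior: 1/4 · 28/45 = 7/45, 1/4 · 2/9 = 1/18, 1/4 · 1/15 = 1/60, 1/4 · 0 = 0; these sum to 41/180.
Therefore the posterior P(r = 5 | data) = (1/18) / (41/180) = 10/41.

0.244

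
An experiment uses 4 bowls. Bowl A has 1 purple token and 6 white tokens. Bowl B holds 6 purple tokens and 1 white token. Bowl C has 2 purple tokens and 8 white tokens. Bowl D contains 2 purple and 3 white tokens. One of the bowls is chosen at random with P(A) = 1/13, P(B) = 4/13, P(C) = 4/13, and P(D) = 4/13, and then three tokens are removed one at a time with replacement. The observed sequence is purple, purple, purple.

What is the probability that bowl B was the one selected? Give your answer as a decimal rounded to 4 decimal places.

Compute the likelihood of the observed sequence for each case: P(data | bowl A) = (1/7)(1/7)(1/7) = 0.0029155; P(data | bowl B) = (6/7)(6/7)(6/7) = 0.62974; P(data | bowl C) = (2/10)(2/10)(2/10) = 0.008; P(data | bowl D) = (2/5)(2/5)(2/5) = 0.064.
The prior-weighted likelihoods are 1/13 · 0.0029155 = 0.00022427, 4/13 · 0.62974 = 0.19377, 4/13 · 0.008 = 0.0024615, 4/13 · 0.064 = 0.019692; with total 0.21614.
Hence P(bowl B | data) = (0.19377) / (0.21614) = 0.89647.

0.8965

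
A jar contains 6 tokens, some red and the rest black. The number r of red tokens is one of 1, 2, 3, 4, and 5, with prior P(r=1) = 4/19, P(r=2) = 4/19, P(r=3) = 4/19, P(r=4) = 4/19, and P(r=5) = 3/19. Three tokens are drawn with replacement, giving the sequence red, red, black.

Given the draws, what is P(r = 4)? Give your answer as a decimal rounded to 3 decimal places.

0.324

The likelihood of the observed sequence under each hypothesis: P(data | r = 1) = (1/6)(1/6)(5/6) = 0.023148; P(data | r = 2) = (2/6)(2/6)(4/6) = 0.074074; P(data | r = 3) = (3/6)(3/6)(3/6) = 0.125; P(data | r = 4) = (4/6)(4/6)(2/6) = 0.14815; P(data | r = 5) = (5/6)(5/6)(1/6) = 0.11574.
The prior-weighted likelihoods are 4/19 · 0.023148 = 0.0048733, 4/19 · 0.074074 = 0.015595, 4/19 · 0.125 = 0.026316, 4/19 · 0.14815 = 0.031189, 3/19 · 0.11574 = 0.018275; with total 0.096248.
So P(r = 4 | data) = (0.031189) / (0.096248) = 0.32405.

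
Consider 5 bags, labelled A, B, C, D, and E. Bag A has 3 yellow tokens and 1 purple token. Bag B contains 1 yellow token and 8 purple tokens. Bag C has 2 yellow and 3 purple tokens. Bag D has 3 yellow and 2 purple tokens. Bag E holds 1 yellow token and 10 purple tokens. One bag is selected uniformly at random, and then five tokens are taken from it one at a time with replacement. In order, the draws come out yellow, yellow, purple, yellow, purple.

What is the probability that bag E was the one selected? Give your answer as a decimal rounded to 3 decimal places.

0.007

The likelihood of the observed sequence under each hypothesis: P(data | bag A) = (3/4)(3/4)(1/4)(3/4)(1/4) = 0.026367; P(data | bag B) = (1/9)(1/9)(8/9)(1/9)(8/9) = 0.0010838; P(data | bag C) = (2/5)(2/5)(3/5)(2/5)(3/5) = 0.02304; P(data | bag D) = (3/5)(3/5)(2/5)(3/5)(2/5) = 0.03456; P(data | bag E) = (1/11)(1/11)(10/11)(1/11)(10/11) = 0.00062092.
Multiplying each by its prior: 1/5 · 0.026367 = 0.0052734, 1/5 · 0.0010838 = 0.00021677, 1/5 · 0.02304 = 0.004608, 1/5 · 0.03456 = 0.006912, 1/5 · 0.00062092 = 0.00012418; these sum to 0.017134.
By Bayes' rule, P(bag E | data) = (0.00012418) / (0.017134) = 0.0072477.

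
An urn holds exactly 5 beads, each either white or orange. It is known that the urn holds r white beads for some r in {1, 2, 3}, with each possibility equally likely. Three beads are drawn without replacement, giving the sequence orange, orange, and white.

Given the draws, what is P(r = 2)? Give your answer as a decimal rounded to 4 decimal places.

0.4000

Under each hypothesis, the probability of the observed sequence is: P(data | r = 1) = (4/5)(3/4)(1/3) = 1/5; P(data | r = 2) = (3/5)(2/4)(2/3) = 1/5; P(data | r = 3) = (2/5)(1/4)(3/3) = 1/10.
Multiplying each by its prior: 1/3 · 1/5 = 1/15, 1/3 · 1/5 = 1/15, 1/3 · 1/10 = 1/30; summing to 1/6.
Therefore the posterior P(r = 2 | data) = (1/15) / (1/6) = 2/5.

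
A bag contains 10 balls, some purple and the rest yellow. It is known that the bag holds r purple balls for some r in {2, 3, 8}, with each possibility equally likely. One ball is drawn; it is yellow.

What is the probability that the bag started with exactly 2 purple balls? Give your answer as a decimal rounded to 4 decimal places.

The likelihood of this draw under each hypothesis: P(data | r = 2) = (8/10) = 4/5; P(data | r = 3) = (7/10) = 7/10; P(data | r = 8) = (2/10) = 1/5.
Weighting by the prior gives 1/3 · 4/5 = 4/15, 1/3 · 7/10 = 7/30, 1/3 · 1/5 = 1/15; with total 17/30.
Therefore the posterior P(r = 2 | data) = (4/15) / (17/30) = 8/17.

0.4706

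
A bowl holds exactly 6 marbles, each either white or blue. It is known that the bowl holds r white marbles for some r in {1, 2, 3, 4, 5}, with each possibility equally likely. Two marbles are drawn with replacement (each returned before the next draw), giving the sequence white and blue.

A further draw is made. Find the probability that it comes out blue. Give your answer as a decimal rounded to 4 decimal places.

The likelihood of the observed sequence under each hypothesis: P(data | r = 1) = (1/6)(5/6) = 5/36; P(data | r = 2) = (2/6)(4/6) = 2/9; P(data | r = 3) = (3/6)(3/6) = 1/4; P(data | r = 4) = (4/6)(2/6) = 2/9; P(data | r = 5) = (5/6)(1/6) = 5/36.
Multiplying each by its prior: 1/5 · 5/36 = 1/36, 1/5 · 2/9 = 2/45, 1/5 · 1/4 = 1/20, 1/5 · 2/9 = 2/45, 1/5 · 5/36 = 1/36; with total 7/36.
The posterior is then P(r = 1 | data) = 1/7, P(r = 2 | data) = 8/35, P(r = 3 | data) = 9/35, P(r = 4 | data) = 8/35, P(r = 5 | data) = 1/7.
So P(blue next | data) = Σ P(blue next | H) P(H | data) = (5/6)(1/7) + (2/3)(8/35) + (1/2)(9/35) + (1/3)(8/35) + (1/6)(1/7) = 1/2.

0.5000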